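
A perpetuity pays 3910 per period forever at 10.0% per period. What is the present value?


PV = PMT / i
= 3910 / 0.1
= 39100.0


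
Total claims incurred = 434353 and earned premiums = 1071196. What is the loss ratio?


Loss ratio = claims / premiums
= 434353 / 1071196
= 0.4055


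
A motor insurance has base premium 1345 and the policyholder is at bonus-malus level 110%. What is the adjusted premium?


adjusted = base * BM_level / 100
= 1345 * 110 / 100
= 1345 * 1.1
= 1479.5


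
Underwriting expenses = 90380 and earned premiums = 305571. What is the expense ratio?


Expense ratio = expenses / premiums
= 90380 / 305571
= 0.2958


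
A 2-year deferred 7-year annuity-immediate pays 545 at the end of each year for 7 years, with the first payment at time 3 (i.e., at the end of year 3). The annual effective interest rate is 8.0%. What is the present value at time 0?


PV at time 2 of the 7-year annuity-immediate:
a_n = 545 * (1-(1+0.08)^(-7))/0.08 = 2837.4717
Discount back 2 years to time 0:
PV = 2837.4717 * (1+0.08)^(-2)
= 2837.4717 * 0.857339
= 2432.6746


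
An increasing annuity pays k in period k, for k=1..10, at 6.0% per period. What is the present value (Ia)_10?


(Ia)_n = sum_{k=1}^{n} k * v^k, v = 1/(1+i)
v = 0.943396
Sum computed term by term:
(Ia)_10 = 36.9624


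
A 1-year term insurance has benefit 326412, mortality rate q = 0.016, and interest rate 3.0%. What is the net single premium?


NSP = benefit * q * v
v = 1/(1+i) = 0.970874
NSP = 326412 * 0.016 * 0.970874
= 5070.4777


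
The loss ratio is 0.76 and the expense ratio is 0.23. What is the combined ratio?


Combined ratio = loss ratio + expense ratio
= 0.76 + 0.23
= 0.99


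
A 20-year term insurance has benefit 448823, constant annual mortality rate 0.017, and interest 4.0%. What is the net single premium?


NSP = benefit * sum_{k=0}^{n-1} k_p_x * q * v^(k+1)
With constant q=0.017, v=0.961538
Sum = 0.201646
NSP = 448823 * 0.201646
= 90503.1385


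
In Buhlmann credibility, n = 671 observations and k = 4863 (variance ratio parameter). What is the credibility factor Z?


Z = n / (n + k)
= 671 / (671 + 4863)
= 671 / 5534
= 0.1213


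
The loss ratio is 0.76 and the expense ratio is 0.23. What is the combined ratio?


Combined ratio = loss ratio + expense ratio
= 0.76 + 0.23
= 0.99


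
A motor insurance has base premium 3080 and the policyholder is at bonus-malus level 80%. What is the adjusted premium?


adjusted = base * BM_level / 100
= 3080 * 80 / 100
= 3080 * 0.8
= 2464.0


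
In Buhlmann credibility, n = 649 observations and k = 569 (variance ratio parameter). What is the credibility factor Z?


Z = n / (n + k)
= 649 / (649 + 569)
= 649 / 1218
= 0.5328


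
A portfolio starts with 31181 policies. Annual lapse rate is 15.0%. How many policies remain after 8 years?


remaining = initial * (1 - lapse)^years
= 31181 * (1 - 0.15)^8
= 31181 * 0.272491
= 8496.5271


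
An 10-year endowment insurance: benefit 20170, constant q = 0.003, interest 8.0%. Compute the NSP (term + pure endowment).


Term component = 401.3462
Pure endowment = 10_p_x * v^10 * benefit = 0.970402 * 0.463193 * 20170 = 9066.0879
NSP = 9467.4341


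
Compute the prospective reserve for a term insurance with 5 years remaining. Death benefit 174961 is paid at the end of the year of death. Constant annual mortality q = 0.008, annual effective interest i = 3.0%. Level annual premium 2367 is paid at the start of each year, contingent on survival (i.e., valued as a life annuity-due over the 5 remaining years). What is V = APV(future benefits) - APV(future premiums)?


v = 1/(1+i) = 0.970874
APV(future benefits) per unit = sum_{k=0}^{4} k_p_x * q * v^(k+1) = 0.036073
APV(future benefits) = 174961 * 0.036073 = 6311.4104
Life annuity-due factor ä_{x:5} = sum_{k=0}^{4} k_p_x * v^k = 4.64443
APV(future premiums) = 2367 * 4.64443 = 10993.3654
V = 6311.4104 - 10993.3654
= -4681.955


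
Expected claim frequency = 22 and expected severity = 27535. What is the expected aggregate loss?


E[S] = E[N] * E[X]
= 22 * 27535
= 605770


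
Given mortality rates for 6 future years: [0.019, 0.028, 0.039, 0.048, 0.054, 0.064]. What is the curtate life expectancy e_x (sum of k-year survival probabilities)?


e_x = sum_{k=1}^{n} k_p_x
k_p_x values:
  1_p_x = 0.981
  2_p_x = 0.953532
  3_p_x = 0.916344
  4_p_x = 0.87236
  5_p_x = 0.825252
  6_p_x = 0.772436
e_x = 5.3209


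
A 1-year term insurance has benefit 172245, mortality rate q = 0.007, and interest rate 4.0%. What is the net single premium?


NSP = benefit * q * v
v = 1/(1+i) = 0.961538
NSP = 172245 * 0.007 * 0.961538
= 1159.3413


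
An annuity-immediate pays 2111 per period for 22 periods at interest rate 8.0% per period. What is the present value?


PV = PMT * (1 - (1+i)^(-n)) / i
= 2111 * (1 - (1+0.08)^(-22)) / 0.08
= 2111 * (1 - 0.183941) / 0.08
= 2111 * 10.200744
= 21533.7699


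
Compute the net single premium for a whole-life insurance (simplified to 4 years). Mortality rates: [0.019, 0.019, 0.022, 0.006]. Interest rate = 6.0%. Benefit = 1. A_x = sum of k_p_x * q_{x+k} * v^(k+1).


v = 0.943396
Year 0: k_p_x=1.0, q=0.019, term=0.017925
Year 1: k_p_x=0.981, q=0.019, term=0.016589
Year 2: k_p_x=0.962361, q=0.022, term=0.017776
Year 3: k_p_x=0.941189, q=0.006, term=0.004473
A_x = 0.0568


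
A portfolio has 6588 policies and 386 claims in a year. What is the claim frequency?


frequency = claims / policies
= 386 / 6588
= 0.0586


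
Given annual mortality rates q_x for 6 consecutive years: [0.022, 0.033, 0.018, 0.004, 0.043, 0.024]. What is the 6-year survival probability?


p_k = 1 - q_k for each year
Survival = product of (1 - q_k)
= 0.978 * 0.967 * 0.982 * 0.996 * 0.957 * 0.976
= 0.864


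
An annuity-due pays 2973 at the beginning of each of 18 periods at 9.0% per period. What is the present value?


PV_due = PMT * (1-(1+i)^(-n))/i * (1+i)
PV_immediate = 26030.4735
PV_due = 26030.4735 * 1.09
= 28373.2161


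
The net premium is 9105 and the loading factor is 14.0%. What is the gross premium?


Gross = net * (1 + loading)
= 9105 * (1 + 0.14)
= 9105 * 1.14
= 10379.7


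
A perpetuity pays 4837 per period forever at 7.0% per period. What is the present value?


PV = PMT / i
= 4837 / 0.07
= 69100.0


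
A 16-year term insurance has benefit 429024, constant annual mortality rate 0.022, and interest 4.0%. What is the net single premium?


NSP = benefit * sum_{k=0}^{n-1} k_p_x * q * v^(k+1)
With constant q=0.022, v=0.961538
Sum = 0.222124
NSP = 429024 * 0.222124
= 95296.5037


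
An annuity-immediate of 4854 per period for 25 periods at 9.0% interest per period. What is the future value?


FV = PMT * ((1+i)^n - 1) / i
= 4854 * ((1.09)^25 - 1) / 0.09
= 4854 * (8.623081 - 1) / 0.09
= 411138.1503


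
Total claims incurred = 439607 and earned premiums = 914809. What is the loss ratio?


Loss ratio = claims / premiums
= 439607 / 914809
= 0.4805


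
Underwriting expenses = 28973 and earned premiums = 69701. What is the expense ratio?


Expense ratio = expenses / premiums
= 28973 / 69701
= 0.4157


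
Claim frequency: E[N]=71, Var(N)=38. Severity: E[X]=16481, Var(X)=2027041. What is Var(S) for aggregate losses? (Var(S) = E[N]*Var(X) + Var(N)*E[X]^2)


Var(S) = E[N]*Var(X) + Var(N)*E[X]^2
= 71*2027041 + 38*16481^2
= 143919911 + 10321687718
= 1.0466e+10


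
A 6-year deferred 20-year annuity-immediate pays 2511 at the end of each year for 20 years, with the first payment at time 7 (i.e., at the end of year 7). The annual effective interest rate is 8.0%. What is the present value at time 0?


PV at time 6 of the 20-year annuity-immediate:
a_n = 2511 * (1-(1+0.08)^(-20))/0.08 = 24653.3681
Discount back 6 years to time 0:
PV = 24653.3681 * (1+0.08)^(-6)
= 24653.3681 * 0.63017
= 15535.8038


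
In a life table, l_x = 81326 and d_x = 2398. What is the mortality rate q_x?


q_x = d_x / l_x
= 2398 / 81326
= 0.0295


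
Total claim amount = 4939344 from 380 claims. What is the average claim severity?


severity = total / number
= 4939344 / 380
= 12998.2737


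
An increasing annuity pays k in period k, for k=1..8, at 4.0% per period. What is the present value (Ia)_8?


(Ia)_n = sum_{k=1}^{n} k * v^k, v = 1/(1+i)
v = 0.961538
Sum computed term by term:
(Ia)_8 = 28.9133


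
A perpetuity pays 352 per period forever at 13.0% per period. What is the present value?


PV = PMT / i
= 352 / 0.13
= 2707.6923


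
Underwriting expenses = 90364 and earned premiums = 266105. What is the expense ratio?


Expense ratio = expenses / premiums
= 90364 / 266105
= 0.3396


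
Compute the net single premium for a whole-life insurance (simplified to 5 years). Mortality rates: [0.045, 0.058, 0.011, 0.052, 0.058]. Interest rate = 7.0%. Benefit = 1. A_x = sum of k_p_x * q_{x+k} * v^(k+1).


v = 0.934579
Year 0: k_p_x=1.0, q=0.045, term=0.042056
Year 1: k_p_x=0.955, q=0.058, term=0.04838
Year 2: k_p_x=0.89961, q=0.011, term=0.008078
Year 3: k_p_x=0.889714, q=0.052, term=0.035295
Year 4: k_p_x=0.843449, q=0.058, term=0.034879
A_x = 0.1687


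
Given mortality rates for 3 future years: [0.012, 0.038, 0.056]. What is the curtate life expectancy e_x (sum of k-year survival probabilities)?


e_x = sum_{k=1}^{n} k_p_x
k_p_x values:
  1_p_x = 0.988
  2_p_x = 0.950456
  3_p_x = 0.89723
e_x = 2.8357


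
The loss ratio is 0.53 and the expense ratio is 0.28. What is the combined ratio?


Combined ratio = loss ratio + expense ratio
= 0.53 + 0.28
= 0.81


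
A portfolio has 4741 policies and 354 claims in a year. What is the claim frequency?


frequency = claims / policies
= 354 / 4741
= 0.0747


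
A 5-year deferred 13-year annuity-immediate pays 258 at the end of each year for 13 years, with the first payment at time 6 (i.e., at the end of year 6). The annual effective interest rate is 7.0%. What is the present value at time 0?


PV at time 5 of the 13-year annuity-immediate:
a_n = 258 * (1-(1+0.07)^(-13))/0.07 = 2156.2739
Discount back 5 years to time 0:
PV = 2156.2739 * (1+0.07)^(-5)
= 2156.2739 * 0.712986
= 1537.3935


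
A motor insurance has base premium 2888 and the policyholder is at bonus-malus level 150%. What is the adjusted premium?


adjusted = base * BM_level / 100
= 2888 * 150 / 100
= 2888 * 1.5
= 4332.0


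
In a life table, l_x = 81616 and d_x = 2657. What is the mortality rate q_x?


q_x = d_x / l_x
= 2657 / 81616
= 0.0326


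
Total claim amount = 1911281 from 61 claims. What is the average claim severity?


severity = total / number
= 1911281 / 61
= 31332.4754


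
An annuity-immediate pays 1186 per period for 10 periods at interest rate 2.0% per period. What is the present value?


PV = PMT * (1 - (1+i)^(-n)) / i
= 1186 * (1 - (1+0.02)^(-10)) / 0.02
= 1186 * (1 - 0.820348) / 0.02
= 1186 * 8.982585
= 10653.3458


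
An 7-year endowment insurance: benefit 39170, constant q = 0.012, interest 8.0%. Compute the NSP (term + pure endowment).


Term component = 2369.5799
Pure endowment = 7_p_x * v^7 * benefit = 0.918964 * 0.58349 * 39170 = 21003.2207
NSP = 23372.8006


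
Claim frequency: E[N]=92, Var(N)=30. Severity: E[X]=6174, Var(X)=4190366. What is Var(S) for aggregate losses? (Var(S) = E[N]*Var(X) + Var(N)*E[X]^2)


Var(S) = E[N]*Var(X) + Var(N)*E[X]^2
= 92*4190366 + 30*6174^2
= 385513672 + 1143548280
= 1.5291e+09


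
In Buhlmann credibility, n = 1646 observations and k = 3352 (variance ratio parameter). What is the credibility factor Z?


Z = n / (n + k)
= 1646 / (1646 + 3352)
= 1646 / 4998
= 0.3293


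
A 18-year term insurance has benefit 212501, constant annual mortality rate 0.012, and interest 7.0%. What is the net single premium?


NSP = benefit * sum_{k=0}^{n-1} k_p_x * q * v^(k+1)
With constant q=0.012, v=0.934579
Sum = 0.111501
NSP = 212501 * 0.111501
= 23694.0659


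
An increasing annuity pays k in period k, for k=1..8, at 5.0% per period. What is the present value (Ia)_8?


(Ia)_n = sum_{k=1}^{n} k * v^k, v = 1/(1+i)
v = 0.952381
Sum computed term by term:
(Ia)_8 = 27.4332


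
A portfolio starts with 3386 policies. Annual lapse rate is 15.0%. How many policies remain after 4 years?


remaining = initial * (1 - lapse)^years
= 3386 * (1 - 0.15)^4
= 3386 * 0.522006
= 1767.5132


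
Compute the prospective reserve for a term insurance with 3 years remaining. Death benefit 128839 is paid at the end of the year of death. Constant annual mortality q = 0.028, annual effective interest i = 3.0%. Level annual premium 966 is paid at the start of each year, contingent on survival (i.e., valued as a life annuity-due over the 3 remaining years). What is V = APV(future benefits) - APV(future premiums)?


v = 1/(1+i) = 0.970874
APV(future benefits) per unit = sum_{k=0}^{2} k_p_x * q * v^(k+1) = 0.077047
APV(future benefits) = 128839 * 0.077047 = 9926.6932
Life annuity-due factor ä_{x:3} = sum_{k=0}^{2} k_p_x * v^k = 2.834239
APV(future premiums) = 966 * 2.834239 = 2737.8747
V = 9926.6932 - 2737.8747
= 7188.8185


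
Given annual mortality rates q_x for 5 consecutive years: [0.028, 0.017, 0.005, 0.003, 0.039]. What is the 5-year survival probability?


p_k = 1 - q_k for each year
Survival = product of (1 - q_k)
= 0.972 * 0.983 * 0.995 * 0.997 * 0.961
= 0.9109


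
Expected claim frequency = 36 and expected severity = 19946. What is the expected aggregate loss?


E[S] = E[N] * E[X]
= 36 * 19946
= 718056


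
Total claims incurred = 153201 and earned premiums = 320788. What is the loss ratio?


Loss ratio = claims / premiums
= 153201 / 320788
= 0.4776


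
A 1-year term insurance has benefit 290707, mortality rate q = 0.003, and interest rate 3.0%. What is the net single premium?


NSP = benefit * q * v
v = 1/(1+i) = 0.970874
NSP = 290707 * 0.003 * 0.970874
= 846.7194


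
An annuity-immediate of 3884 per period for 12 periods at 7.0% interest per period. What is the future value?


FV = PMT * ((1+i)^n - 1) / i
= 3884 * ((1.07)^12 - 1) / 0.07
= 3884 * (2.252192 - 1) / 0.07
= 69478.7447


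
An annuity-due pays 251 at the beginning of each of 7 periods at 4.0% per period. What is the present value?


PV_due = PMT * (1-(1+i)^(-n))/i * (1+i)
PV_immediate = 1506.5157
PV_due = 1506.5157 * 1.04
= 1566.7764


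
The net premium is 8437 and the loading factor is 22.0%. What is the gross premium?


Gross = net * (1 + loading)
= 8437 * (1 + 0.22)
= 8437 * 1.22
= 10293.14


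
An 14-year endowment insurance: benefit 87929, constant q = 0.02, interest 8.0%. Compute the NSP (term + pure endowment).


Term component = 13073.5348
Pure endowment = 14_p_x * v^14 * benefit = 0.753642 * 0.340461 * 87929 = 22561.3258
NSP = 35634.8606


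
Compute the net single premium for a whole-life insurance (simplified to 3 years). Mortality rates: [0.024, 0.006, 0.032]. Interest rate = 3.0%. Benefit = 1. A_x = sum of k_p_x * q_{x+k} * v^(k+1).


v = 0.970874
Year 0: k_p_x=1.0, q=0.024, term=0.023301
Year 1: k_p_x=0.976, q=0.006, term=0.00552
Year 2: k_p_x=0.970144, q=0.032, term=0.02841
A_x = 0.0572


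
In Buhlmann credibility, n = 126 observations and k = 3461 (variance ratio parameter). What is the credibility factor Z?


Z = n / (n + k)
= 126 / (126 + 3461)
= 126 / 3587
= 0.0351


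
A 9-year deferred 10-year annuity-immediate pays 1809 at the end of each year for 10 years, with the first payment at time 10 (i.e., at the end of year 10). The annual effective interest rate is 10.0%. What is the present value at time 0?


PV at time 9 of the 10-year annuity-immediate:
a_n = 1809 * (1-(1+0.1)^(-10))/0.1 = 11115.5219
Discount back 9 years to time 0:
PV = 11115.5219 * (1+0.1)^(-9)
= 11115.5219 * 0.424098
= 4714.0664


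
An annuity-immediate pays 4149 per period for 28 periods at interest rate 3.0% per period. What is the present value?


PV = PMT * (1 - (1+i)^(-n)) / i
= 4149 * (1 - (1+0.03)^(-28)) / 0.03
= 4149 * (1 - 0.437077) / 0.03
= 4149 * 18.764108
= 77852.285


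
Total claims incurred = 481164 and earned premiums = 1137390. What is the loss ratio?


Loss ratio = claims / premiums
= 481164 / 1137390
= 0.423


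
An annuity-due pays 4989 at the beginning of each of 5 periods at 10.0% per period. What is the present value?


PV_due = PMT * (1-(1+i)^(-n))/i * (1+i)
PV_immediate = 18912.2352
PV_due = 18912.2352 * 1.1
= 20803.4587


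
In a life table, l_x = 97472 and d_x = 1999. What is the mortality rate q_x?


q_x = d_x / l_x
= 1999 / 97472
= 0.0205


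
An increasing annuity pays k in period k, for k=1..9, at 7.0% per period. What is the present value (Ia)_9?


(Ia)_n = sum_{k=1}^{n} k * v^k, v = 1/(1+i)
v = 0.934579
Sum computed term by term:
(Ia)_9 = 29.6556


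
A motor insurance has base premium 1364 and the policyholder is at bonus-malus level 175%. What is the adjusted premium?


adjusted = base * BM_level / 100
= 1364 * 175 / 100
= 1364 * 1.75
= 2387.0


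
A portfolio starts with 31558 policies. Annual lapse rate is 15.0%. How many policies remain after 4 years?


remaining = initial * (1 - lapse)^years
= 31558 * (1 - 0.15)^4
= 31558 * 0.522006
= 16473.4732


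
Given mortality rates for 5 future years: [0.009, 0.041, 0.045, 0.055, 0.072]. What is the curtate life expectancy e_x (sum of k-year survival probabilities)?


e_x = sum_{k=1}^{n} k_p_x
k_p_x values:
  1_p_x = 0.991
  2_p_x = 0.950369
  3_p_x = 0.907602
  4_p_x = 0.857684
  5_p_x = 0.795931
e_x = 4.5026


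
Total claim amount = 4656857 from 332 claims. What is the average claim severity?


severity = total / number
= 4656857 / 332
= 14026.6777


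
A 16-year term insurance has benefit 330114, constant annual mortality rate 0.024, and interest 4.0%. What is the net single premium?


NSP = benefit * sum_{k=0}^{n-1} k_p_x * q * v^(k+1)
With constant q=0.024, v=0.961538
Sum = 0.239264
NSP = 330114 * 0.239264
= 78984.409


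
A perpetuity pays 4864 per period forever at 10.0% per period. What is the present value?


PV = PMT / i
= 4864 / 0.1
= 48640.0


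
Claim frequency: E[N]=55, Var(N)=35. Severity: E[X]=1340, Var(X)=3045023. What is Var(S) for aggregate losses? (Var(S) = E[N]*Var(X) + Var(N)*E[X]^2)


Var(S) = E[N]*Var(X) + Var(N)*E[X]^2
= 55*3045023 + 35*1340^2
= 167476265 + 62846000
= 2.3032e+08


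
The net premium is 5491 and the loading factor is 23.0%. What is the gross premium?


Gross = net * (1 + loading)
= 5491 * (1 + 0.23)
= 5491 * 1.23
= 6753.93


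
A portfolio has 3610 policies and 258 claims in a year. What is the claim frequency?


frequency = claims / policies
= 258 / 3610
= 0.0715


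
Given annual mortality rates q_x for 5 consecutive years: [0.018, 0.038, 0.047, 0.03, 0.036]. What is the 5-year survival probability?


p_k = 1 - q_k for each year
Survival = product of (1 - q_k)
= 0.982 * 0.962 * 0.953 * 0.97 * 0.964
= 0.8418


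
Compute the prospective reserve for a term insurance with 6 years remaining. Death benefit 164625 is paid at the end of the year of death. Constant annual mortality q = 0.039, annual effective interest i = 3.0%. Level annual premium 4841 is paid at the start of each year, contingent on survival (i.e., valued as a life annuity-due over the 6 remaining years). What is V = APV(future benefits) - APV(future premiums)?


v = 1/(1+i) = 0.970874
APV(future benefits) per unit = sum_{k=0}^{5} k_p_x * q * v^(k+1) = 0.192369
APV(future benefits) = 164625 * 0.192369 = 31668.7155
Life annuity-due factor ä_{x:6} = sum_{k=0}^{5} k_p_x * v^k = 5.08051
APV(future premiums) = 4841 * 5.08051 = 24594.7471
V = 31668.7155 - 24594.7471
= 7073.9684


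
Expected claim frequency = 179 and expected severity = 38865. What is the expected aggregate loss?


E[S] = E[N] * E[X]
= 179 * 38865
= 6.9568e+06


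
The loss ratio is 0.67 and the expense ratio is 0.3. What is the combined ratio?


Combined ratio = loss ratio + expense ratio
= 0.67 + 0.3
= 0.97


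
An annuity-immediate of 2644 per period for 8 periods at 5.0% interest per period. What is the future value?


FV = PMT * ((1+i)^n - 1) / i
= 2644 * ((1.05)^8 - 1) / 0.05
= 2644 * (1.477455 - 1) / 0.05
= 25247.8439


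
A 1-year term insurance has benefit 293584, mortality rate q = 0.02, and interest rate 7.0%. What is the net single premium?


NSP = benefit * q * v
v = 1/(1+i) = 0.934579
NSP = 293584 * 0.02 * 0.934579
= 5487.5514


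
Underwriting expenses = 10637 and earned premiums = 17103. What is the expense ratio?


Expense ratio = expenses / premiums
= 10637 / 17103
= 0.6219


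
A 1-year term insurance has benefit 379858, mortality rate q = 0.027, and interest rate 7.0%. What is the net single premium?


NSP = benefit * q * v
v = 1/(1+i) = 0.934579
NSP = 379858 * 0.027 * 0.934579
= 9585.2019


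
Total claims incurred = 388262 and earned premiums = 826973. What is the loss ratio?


Loss ratio = claims / premiums
= 388262 / 826973
= 0.4695


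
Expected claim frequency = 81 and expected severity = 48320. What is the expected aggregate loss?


E[S] = E[N] * E[X]
= 81 * 48320
= 3.9139e+06


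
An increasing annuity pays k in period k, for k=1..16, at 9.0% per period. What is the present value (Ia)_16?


(Ia)_n = sum_{k=1}^{n} k * v^k, v = 1/(1+i)
v = 0.917431
Sum computed term by term:
(Ia)_16 = 55.8975


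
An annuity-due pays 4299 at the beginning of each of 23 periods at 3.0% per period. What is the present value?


PV_due = PMT * (1-(1+i)^(-n))/i * (1+i)
PV_immediate = 70691.0725
PV_due = 70691.0725 * 1.03
= 72811.8046


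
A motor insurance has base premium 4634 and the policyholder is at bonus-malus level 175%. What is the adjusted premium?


adjusted = base * BM_level / 100
= 4634 * 175 / 100
= 4634 * 1.75
= 8109.5


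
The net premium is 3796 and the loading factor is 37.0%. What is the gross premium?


Gross = net * (1 + loading)
= 3796 * (1 + 0.37)
= 3796 * 1.37
= 5200.52


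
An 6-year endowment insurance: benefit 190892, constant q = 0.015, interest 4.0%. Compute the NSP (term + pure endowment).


Term component = 14483.456
Pure endowment = 6_p_x * v^6 * benefit = 0.913308 * 0.790315 * 190892 = 137785.9945
NSP = 152269.4506


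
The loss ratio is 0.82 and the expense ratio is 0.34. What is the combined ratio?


Combined ratio = loss ratio + expense ratio
= 0.82 + 0.34
= 1.16


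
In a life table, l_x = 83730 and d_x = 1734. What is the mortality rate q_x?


q_x = d_x / l_x
= 1734 / 83730
= 0.0207


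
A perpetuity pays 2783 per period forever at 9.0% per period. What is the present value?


PV = PMT / i
= 2783 / 0.09
= 30922.2222


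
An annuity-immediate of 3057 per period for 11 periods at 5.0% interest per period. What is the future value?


FV = PMT * ((1+i)^n - 1) / i
= 3057 * ((1.05)^11 - 1) / 0.05
= 3057 * (1.710339 - 1) / 0.05
= 43430.1484


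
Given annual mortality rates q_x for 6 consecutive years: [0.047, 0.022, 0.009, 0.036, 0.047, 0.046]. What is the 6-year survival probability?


p_k = 1 - q_k for each year
Survival = product of (1 - q_k)
= 0.953 * 0.978 * 0.991 * 0.964 * 0.953 * 0.954
= 0.8095


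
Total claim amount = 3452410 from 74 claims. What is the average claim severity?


severity = total / number
= 3452410 / 74
= 46654.1892


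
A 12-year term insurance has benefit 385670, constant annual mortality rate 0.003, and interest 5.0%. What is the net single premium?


NSP = benefit * sum_{k=0}^{n-1} k_p_x * q * v^(k+1)
With constant q=0.003, v=0.952381
Sum = 0.026201
NSP = 385670 * 0.026201
= 10104.8724


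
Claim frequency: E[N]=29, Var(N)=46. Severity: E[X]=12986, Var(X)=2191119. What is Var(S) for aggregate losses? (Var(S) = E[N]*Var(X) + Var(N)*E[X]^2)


Var(S) = E[N]*Var(X) + Var(N)*E[X]^2
= 29*2191119 + 46*12986^2
= 63542451 + 7757265016
= 7.8208e+09


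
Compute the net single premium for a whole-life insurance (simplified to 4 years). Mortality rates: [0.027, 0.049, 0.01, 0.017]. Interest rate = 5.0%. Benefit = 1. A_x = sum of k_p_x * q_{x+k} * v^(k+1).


v = 0.952381
Year 0: k_p_x=1.0, q=0.027, term=0.025714
Year 1: k_p_x=0.973, q=0.049, term=0.043244
Year 2: k_p_x=0.925323, q=0.01, term=0.007993
Year 3: k_p_x=0.91607, q=0.017, term=0.012812
A_x = 0.0898


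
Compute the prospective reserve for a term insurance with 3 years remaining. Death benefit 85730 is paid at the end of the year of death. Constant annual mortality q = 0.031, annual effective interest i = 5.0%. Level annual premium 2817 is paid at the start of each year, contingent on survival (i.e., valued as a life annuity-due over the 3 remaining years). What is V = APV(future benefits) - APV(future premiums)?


v = 1/(1+i) = 0.952381
APV(future benefits) per unit = sum_{k=0}^{2} k_p_x * q * v^(k+1) = 0.081914
APV(future benefits) = 85730 * 0.081914 = 7022.5277
Life annuity-due factor ä_{x:3} = sum_{k=0}^{2} k_p_x * v^k = 2.774522
APV(future premiums) = 2817 * 2.774522 = 7815.8297
V = 7022.5277 - 7815.8297
= -793.302


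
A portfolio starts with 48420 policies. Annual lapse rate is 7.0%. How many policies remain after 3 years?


remaining = initial * (1 - lapse)^years
= 48420 * (1 - 0.07)^3
= 48420 * 0.804357
= 38946.9659


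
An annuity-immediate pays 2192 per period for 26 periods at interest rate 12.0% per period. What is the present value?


PV = PMT * (1 - (1+i)^(-n)) / i
= 2192 * (1 - (1+0.12)^(-26)) / 0.12
= 2192 * (1 - 0.052521) / 0.12
= 2192 * 7.89566
= 17307.2865


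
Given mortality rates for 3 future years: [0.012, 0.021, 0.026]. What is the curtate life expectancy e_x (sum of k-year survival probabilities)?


e_x = sum_{k=1}^{n} k_p_x
k_p_x values:
  1_p_x = 0.988
  2_p_x = 0.967252
  3_p_x = 0.942103
e_x = 2.8974


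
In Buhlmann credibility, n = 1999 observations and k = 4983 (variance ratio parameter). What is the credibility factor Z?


Z = n / (n + k)
= 1999 / (1999 + 4983)
= 1999 / 6982
= 0.2863


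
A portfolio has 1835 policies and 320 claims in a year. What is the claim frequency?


frequency = claims / policies
= 320 / 1835
= 0.1744


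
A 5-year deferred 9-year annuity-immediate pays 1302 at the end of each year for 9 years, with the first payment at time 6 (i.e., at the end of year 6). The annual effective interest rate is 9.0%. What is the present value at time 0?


PV at time 5 of the 9-year annuity-immediate:
a_n = 1302 * (1-(1+0.09)^(-9))/0.09 = 7805.8115
Discount back 5 years to time 0:
PV = 7805.8115 * (1+0.09)^(-5)
= 7805.8115 * 0.649931
= 5073.2419


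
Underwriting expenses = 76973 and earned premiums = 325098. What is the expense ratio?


Expense ratio = expenses / premiums
= 76973 / 325098
= 0.2368


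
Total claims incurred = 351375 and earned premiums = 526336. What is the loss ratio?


Loss ratio = claims / premiums
= 351375 / 526336
= 0.6676


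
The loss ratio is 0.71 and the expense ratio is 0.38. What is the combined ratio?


Combined ratio = loss ratio + expense ratio
= 0.71 + 0.38
= 1.09


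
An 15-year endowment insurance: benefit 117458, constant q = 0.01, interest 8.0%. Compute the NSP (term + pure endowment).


Term component = 9512.4502
Pure endowment = 15_p_x * v^15 * benefit = 0.860058 * 0.315242 * 117458 = 31845.9485
NSP = 41358.3987


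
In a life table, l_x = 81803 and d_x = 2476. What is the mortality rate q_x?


q_x = d_x / l_x
= 2476 / 81803
= 0.0303


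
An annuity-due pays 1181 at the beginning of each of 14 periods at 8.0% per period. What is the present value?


PV_due = PMT * (1-(1+i)^(-n))/i * (1+i)
PV_immediate = 9736.4439
PV_due = 9736.4439 * 1.08
= 10515.3594


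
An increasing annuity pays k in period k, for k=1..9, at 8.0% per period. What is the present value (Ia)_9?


(Ia)_n = sum_{k=1}^{n} k * v^k, v = 1/(1+i)
v = 0.925926
Sum computed term by term:
(Ia)_9 = 28.055


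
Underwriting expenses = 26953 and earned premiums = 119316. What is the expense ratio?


Expense ratio = expenses / premiums
= 26953 / 119316
= 0.2259


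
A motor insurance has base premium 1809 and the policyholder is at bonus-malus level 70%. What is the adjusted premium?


adjusted = base * BM_level / 100
= 1809 * 70 / 100
= 1809 * 0.7
= 1266.3


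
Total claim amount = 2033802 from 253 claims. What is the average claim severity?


severity = total / number
= 2033802 / 253
= 8038.7431


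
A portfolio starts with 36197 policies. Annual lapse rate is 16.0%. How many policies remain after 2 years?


remaining = initial * (1 - lapse)^years
= 36197 * (1 - 0.16)^2
= 36197 * 0.7056
= 25540.6032


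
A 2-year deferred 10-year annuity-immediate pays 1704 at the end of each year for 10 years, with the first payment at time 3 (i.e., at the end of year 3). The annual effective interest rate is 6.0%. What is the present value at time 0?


PV at time 2 of the 10-year annuity-immediate:
a_n = 1704 * (1-(1+0.06)^(-10))/0.06 = 12541.5883
Discount back 2 years to time 0:
PV = 12541.5883 * (1+0.06)^(-2)
= 12541.5883 * 0.889996
= 11161.969


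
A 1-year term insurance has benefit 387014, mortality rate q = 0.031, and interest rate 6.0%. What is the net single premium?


NSP = benefit * q * v
v = 1/(1+i) = 0.943396
NSP = 387014 * 0.031 * 0.943396
= 11318.334


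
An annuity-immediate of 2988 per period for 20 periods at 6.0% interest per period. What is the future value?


FV = PMT * ((1+i)^n - 1) / i
= 2988 * ((1.06)^20 - 1) / 0.06
= 2988 * (3.207135 - 1) / 0.06
= 109915.3465


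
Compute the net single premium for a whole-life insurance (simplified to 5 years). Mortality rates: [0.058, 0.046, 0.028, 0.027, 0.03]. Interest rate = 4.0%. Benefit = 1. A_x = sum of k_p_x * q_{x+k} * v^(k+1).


v = 0.961538
Year 0: k_p_x=1.0, q=0.058, term=0.055769
Year 1: k_p_x=0.942, q=0.046, term=0.040063
Year 2: k_p_x=0.898668, q=0.028, term=0.02237
Year 3: k_p_x=0.873505, q=0.027, term=0.02016
Year 4: k_p_x=0.849921, q=0.03, term=0.020957
A_x = 0.1593


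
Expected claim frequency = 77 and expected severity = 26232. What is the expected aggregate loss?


E[S] = E[N] * E[X]
= 77 * 26232
= 2.0199e+06


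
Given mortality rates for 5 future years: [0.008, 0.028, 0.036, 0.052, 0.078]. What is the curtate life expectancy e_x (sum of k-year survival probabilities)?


e_x = sum_{k=1}^{n} k_p_x
k_p_x values:
  1_p_x = 0.992
  2_p_x = 0.964224
  3_p_x = 0.929512
  4_p_x = 0.881177
  5_p_x = 0.812445
e_x = 4.5794


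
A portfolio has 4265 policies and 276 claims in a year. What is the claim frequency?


frequency = claims / policies
= 276 / 4265
= 0.0647


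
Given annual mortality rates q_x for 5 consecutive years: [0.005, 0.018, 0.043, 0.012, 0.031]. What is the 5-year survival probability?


p_k = 1 - q_k for each year
Survival = product of (1 - q_k)
= 0.995 * 0.982 * 0.957 * 0.988 * 0.969
= 0.8952


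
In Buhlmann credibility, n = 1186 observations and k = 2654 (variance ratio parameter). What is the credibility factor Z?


Z = n / (n + k)
= 1186 / (1186 + 2654)
= 1186 / 3840
= 0.3089


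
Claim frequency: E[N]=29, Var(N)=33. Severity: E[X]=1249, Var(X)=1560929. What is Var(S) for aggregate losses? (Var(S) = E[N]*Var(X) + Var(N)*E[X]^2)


Var(S) = E[N]*Var(X) + Var(N)*E[X]^2
= 29*1560929 + 33*1249^2
= 45266941 + 51480033
= 9.6747e+07


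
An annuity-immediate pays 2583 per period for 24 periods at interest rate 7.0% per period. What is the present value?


PV = PMT * (1 - (1+i)^(-n)) / i
= 2583 * (1 - (1+0.07)^(-24)) / 0.07
= 2583 * (1 - 0.197147) / 0.07
= 2583 * 11.469334
= 29625.2897


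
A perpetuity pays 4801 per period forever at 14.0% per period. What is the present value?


PV = PMT / i
= 4801 / 0.14
= 34292.8571


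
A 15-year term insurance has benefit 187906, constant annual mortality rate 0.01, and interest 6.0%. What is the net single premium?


NSP = benefit * sum_{k=0}^{n-1} k_p_x * q * v^(k+1)
With constant q=0.01, v=0.943396
Sum = 0.09159
NSP = 187906 * 0.09159
= 17210.2488


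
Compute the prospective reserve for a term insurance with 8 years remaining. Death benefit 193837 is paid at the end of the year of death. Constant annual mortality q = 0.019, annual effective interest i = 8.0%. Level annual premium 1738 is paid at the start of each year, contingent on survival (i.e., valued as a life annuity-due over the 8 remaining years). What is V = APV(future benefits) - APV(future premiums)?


v = 1/(1+i) = 0.925926
APV(future benefits) per unit = sum_{k=0}^{7} k_p_x * q * v^(k+1) = 0.102983
APV(future benefits) = 193837 * 0.102983 = 19961.8407
Life annuity-due factor ä_{x:8} = sum_{k=0}^{7} k_p_x * v^k = 5.853749
APV(future premiums) = 1738 * 5.853749 = 10173.8149
V = 19961.8407 - 10173.8149
= 9788.0258


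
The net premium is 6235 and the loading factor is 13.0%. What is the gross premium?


Gross = net * (1 + loading)
= 6235 * (1 + 0.13)
= 6235 * 1.13
= 7045.55


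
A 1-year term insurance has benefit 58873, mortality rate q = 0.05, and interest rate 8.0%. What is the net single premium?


NSP = benefit * q * v
v = 1/(1+i) = 0.925926
NSP = 58873 * 0.05 * 0.925926
= 2725.6019


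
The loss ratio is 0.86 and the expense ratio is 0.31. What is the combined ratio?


Combined ratio = loss ratio + expense ratio
= 0.86 + 0.31
= 1.17


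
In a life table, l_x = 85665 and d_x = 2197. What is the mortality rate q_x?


q_x = d_x / l_x
= 2197 / 85665
= 0.0256


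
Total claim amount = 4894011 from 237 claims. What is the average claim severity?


severity = total / number
= 4894011 / 237
= 20649.8354


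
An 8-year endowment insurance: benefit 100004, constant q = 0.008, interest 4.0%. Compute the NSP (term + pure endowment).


Term component = 5246.6317
Pure endowment = 8_p_x * v^8 * benefit = 0.937764 * 0.73069 * 100004 = 68524.2095
NSP = 73770.8413


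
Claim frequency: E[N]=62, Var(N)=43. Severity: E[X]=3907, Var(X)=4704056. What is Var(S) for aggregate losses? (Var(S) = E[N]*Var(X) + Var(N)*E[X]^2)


Var(S) = E[N]*Var(X) + Var(N)*E[X]^2
= 62*4704056 + 43*3907^2
= 291651472 + 656379907
= 9.4803e+08


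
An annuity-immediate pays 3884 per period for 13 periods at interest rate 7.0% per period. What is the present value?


PV = PMT * (1 - (1+i)^(-n)) / i
= 3884 * (1 - (1+0.07)^(-13)) / 0.07
= 3884 * (1 - 0.414964) / 0.07
= 3884 * 8.357651
= 32461.1155


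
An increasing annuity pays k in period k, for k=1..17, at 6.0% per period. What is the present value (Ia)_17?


(Ia)_n = sum_{k=1}^{n} k * v^k, v = 1/(1+i)
v = 0.943396
Sum computed term by term:
(Ia)_17 = 79.8783


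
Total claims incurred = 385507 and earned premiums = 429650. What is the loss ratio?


Loss ratio = claims / premiums
= 385507 / 429650
= 0.8973


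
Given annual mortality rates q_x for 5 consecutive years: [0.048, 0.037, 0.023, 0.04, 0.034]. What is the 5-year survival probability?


p_k = 1 - q_k for each year
Survival = product of (1 - q_k)
= 0.952 * 0.963 * 0.977 * 0.96 * 0.966
= 0.8306


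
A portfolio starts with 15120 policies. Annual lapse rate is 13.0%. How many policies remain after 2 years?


remaining = initial * (1 - lapse)^years
= 15120 * (1 - 0.13)^2
= 15120 * 0.7569
= 11444.328


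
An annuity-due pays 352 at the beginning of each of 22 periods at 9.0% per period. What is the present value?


PV_due = PMT * (1-(1+i)^(-n))/i * (1+i)
PV_immediate = 3323.7338
PV_due = 3323.7338 * 1.09
= 3622.8698


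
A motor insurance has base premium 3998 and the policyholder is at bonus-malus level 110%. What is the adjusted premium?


adjusted = base * BM_level / 100
= 3998 * 110 / 100
= 3998 * 1.1
= 4397.8


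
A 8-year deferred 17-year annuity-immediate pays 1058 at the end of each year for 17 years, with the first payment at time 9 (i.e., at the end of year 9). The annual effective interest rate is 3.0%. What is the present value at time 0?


PV at time 8 of the 17-year annuity-immediate:
a_n = 1058 * (1-(1+0.03)^(-17))/0.03 = 13929.7533
Discount back 8 years to time 0:
PV = 13929.7533 * (1+0.03)^(-8)
= 13929.7533 * 0.789409
= 10996.2759


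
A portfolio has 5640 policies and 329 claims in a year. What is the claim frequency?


frequency = claims / policies
= 329 / 5640
= 0.0583


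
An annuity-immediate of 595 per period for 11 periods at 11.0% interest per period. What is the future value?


FV = PMT * ((1+i)^n - 1) / i
= 595 * ((1.11)^11 - 1) / 0.11
= 595 * (3.151757 - 1) / 0.11
= 11639.0508


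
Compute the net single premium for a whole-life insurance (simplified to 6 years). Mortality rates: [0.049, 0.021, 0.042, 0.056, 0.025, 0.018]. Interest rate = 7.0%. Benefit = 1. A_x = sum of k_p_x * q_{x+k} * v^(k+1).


v = 0.934579
Year 0: k_p_x=1.0, q=0.049, term=0.045794
Year 1: k_p_x=0.951, q=0.021, term=0.017443
Year 2: k_p_x=0.931029, q=0.042, term=0.03192
Year 3: k_p_x=0.891926, q=0.056, term=0.038105
Year 4: k_p_x=0.841978, q=0.025, term=0.015008
Year 5: k_p_x=0.820928, q=0.018, term=0.009846
A_x = 0.1581


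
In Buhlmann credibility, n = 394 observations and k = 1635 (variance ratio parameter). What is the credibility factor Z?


Z = n / (n + k)
= 394 / (394 + 1635)
= 394 / 2029
= 0.1942


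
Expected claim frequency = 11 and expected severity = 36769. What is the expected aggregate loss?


E[S] = E[N] * E[X]
= 11 * 36769
= 404459


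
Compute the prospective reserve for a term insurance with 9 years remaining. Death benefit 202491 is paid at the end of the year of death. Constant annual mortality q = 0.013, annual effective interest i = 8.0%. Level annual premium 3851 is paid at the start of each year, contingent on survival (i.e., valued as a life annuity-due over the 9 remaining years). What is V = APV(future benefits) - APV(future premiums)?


v = 1/(1+i) = 0.925926
APV(future benefits) per unit = sum_{k=0}^{8} k_p_x * q * v^(k+1) = 0.077626
APV(future benefits) = 202491 * 0.077626 = 15718.6436
Life annuity-due factor ä_{x:9} = sum_{k=0}^{8} k_p_x * v^k = 6.448961
APV(future premiums) = 3851 * 6.448961 = 24834.9485
V = 15718.6436 - 24834.9485
= -9116.3049


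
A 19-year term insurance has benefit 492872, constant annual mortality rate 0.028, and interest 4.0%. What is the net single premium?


NSP = benefit * sum_{k=0}^{n-1} k_p_x * q * v^(k+1)
With constant q=0.028, v=0.961538
Sum = 0.297825
NSP = 492872 * 0.297825
= 146789.6536


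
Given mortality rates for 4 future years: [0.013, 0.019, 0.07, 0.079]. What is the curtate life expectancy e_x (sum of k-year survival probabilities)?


e_x = sum_{k=1}^{n} k_p_x
k_p_x values:
  1_p_x = 0.987
  2_p_x = 0.968247
  3_p_x = 0.90047
  4_p_x = 0.829333
e_x = 3.685


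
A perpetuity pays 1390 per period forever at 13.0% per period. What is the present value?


PV = PMT / i
= 1390 / 0.13
= 10692.3077


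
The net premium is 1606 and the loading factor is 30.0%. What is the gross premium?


Gross = net * (1 + loading)
= 1606 * (1 + 0.3)
= 1606 * 1.3
= 2087.8


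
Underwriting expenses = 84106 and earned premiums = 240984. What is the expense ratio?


Expense ratio = expenses / premiums
= 84106 / 240984
= 0.349


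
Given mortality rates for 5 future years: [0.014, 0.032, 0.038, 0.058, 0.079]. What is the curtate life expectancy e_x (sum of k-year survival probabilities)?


e_x = sum_{k=1}^{n} k_p_x
k_p_x values:
  1_p_x = 0.986
  2_p_x = 0.954448
  3_p_x = 0.918179
  4_p_x = 0.864925
  5_p_x = 0.796596
e_x = 4.5201


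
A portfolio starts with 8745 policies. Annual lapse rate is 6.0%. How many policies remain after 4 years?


remaining = initial * (1 - lapse)^years
= 8745 * (1 - 0.06)^4
= 8745 * 0.780749
= 6827.6497


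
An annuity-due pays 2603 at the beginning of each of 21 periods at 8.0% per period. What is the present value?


PV_due = PMT * (1-(1+i)^(-n))/i * (1+i)
PV_immediate = 26073.7386
PV_due = 26073.7386 * 1.08
= 28159.6377
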